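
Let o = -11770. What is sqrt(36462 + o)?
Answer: 2*sqrt(6173) ≈ 157.14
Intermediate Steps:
sqrt(36462 + o) = sqrt(36462 - 11770) = sqrt(24692) = 2*sqrt(6173)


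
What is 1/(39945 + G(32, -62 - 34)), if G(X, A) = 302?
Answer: 1/40247 ≈ 2.4847e-5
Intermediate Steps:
1/(39945 + G(32, -62 - 34)) = 1/(39945 + 302) = 1/40247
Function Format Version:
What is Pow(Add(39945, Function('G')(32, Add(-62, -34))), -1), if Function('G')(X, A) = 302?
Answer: Rational(1, 40247) ≈ 2.4847e-5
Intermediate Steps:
Pow(Add(39945, Function('G')(32, Add(-62, -34))), -1) = Pow(Add(39945, 302), -1) = Pow(40247, -1) = Rational(1, 40247)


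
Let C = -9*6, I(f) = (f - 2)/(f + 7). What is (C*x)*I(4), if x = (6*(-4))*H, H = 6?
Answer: 15552/11 ≈ 1413.8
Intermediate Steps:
I(f) = (-2 + f)/(7 + f)
C = -54
x = -144 (x = (6*(-4))*6 = -24*6 = -144)
(C*x)*I(4) = (-54*(-144))*((-2 + 4)/(7 + 4)) = 7776*(2/11) = 15552/11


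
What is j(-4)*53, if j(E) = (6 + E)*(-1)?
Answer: -106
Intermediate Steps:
j(E) = -6 - E
j(-4)*53 = (-6 - 1*(-4))*53 = (-6 + 4)*53 = -2*53 = -106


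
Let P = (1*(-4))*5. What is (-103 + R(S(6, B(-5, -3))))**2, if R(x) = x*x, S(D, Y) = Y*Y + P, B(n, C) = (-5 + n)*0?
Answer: 88209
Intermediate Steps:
B(n, C) = 0
P = -20 (P = -4*5 = -20)
S(D, Y) = -20 + Y**2 (S(D, Y) = Y*Y - 20 = Y**2 - 20 = -20 + Y**2)
R(x) = x**2
(-103 + R(S(6, B(-5, -3))))**2 = (-103 + (-20 + 0**2)**2)**2 = (-103 + (-20 + 0)**2)**2 = (-103 + (-20)**2)**2 = (-103 + 400)**2 = 297**2 = 88209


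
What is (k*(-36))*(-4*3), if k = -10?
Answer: -4320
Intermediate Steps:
(k*(-36))*(-4*3) = (-10*(-36))*(-4*3) = 360*(-12) = -4320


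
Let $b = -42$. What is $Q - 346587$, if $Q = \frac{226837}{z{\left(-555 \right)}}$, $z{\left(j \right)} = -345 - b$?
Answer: $- \frac{105242698}{303} \approx -3.4734 \cdot 10^{5}$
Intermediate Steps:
$z{\left(j \right)} = -303$ ($z{\left(j \right)} = -345 - -42 = -345 + 42 = -303$)
$Q = - \frac{226837}{303}$ ($Q = \frac{226837}{-303} = 226837 \left(- \frac{1}{303}\right) = - \frac{226837}{303} \approx -748.64$)
$Q - 346587 = - \frac{226837}{303} - 346587 = - \frac{105242698}{303}$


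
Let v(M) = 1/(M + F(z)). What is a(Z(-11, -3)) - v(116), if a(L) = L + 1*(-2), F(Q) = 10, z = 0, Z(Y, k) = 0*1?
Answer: -253/126 ≈ -2.0079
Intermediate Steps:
Z(Y, k) = 0
v(M) = 1/(10 + M) (v(M) = 1/(M + 10) = 1/(10 + M))
a(L) = -2 + L (a(L) = L - 2 = -2 + L)
a(Z(-11, -3)) - v(116) = (-2 + 0) - 1/(10 + 116) = -2 - 1/126 = -253/126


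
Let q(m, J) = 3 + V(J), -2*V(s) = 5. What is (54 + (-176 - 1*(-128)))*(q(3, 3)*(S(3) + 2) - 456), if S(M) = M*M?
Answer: -2703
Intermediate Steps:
V(s) = -5/2 (V(s) = -½*5 = -5/2)
S(M) = M²
q(m, J) = ½ (q(m, J) = 3 - 5/2 = ½)
(54 + (-176 - 1*(-128)))*(q(3, 3)*(S(3) + 2) - 456) = (54 + (-176 - 1*(-128)))*((3² + 2)/2 - 456) = (54 + (-176 + 128))*((9 + 2)/2 - 456) = (54 - 48)*((½)*11 - 456) = 6*(11/2 - 456) = 6*(-901/2) = -2703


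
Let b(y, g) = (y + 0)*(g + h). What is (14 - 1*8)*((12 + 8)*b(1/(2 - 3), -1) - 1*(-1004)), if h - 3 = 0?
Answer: 5784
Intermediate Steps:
h = 3 (h = 3 + 0 = 3)
b(y, g) = y*(3 + g) (b(y, g) = (y + 0)*(g + 3) = y*(3 + g))
(14 - 1*8)*((12 + 8)*b(1/(2 - 3), -1) - 1*(-1004)) = (14 - 1*8)*((12 + 8)*((3 - 1)/(2 - 3)) - 1*(-1004)) = (14 - 8)*(20*(2/(-1)) + 1004) = 6*(20*(-1*2) + 1004) = 6*(20*(-2) + 1004) = 6*(-40 + 1004) = 6*964 = 5784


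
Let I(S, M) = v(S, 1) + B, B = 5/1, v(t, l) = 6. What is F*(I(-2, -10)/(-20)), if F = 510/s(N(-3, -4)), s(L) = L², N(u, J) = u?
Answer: -187/6 ≈ -31.167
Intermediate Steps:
B = 5 (B = 5*1 = 5)
I(S, M) = 11 (I(S, M) = 6 + 5 = 11)
F = 170/3 (F = 510/((-3)²) = 510/9 = 510*(⅑) = 170/3 ≈ 56.667)
F*(I(-2, -10)/(-20)) = 170*(11/(-20))/3 = 170*(11*(-1/20))/3 = (170/3)*(-11/20) = -187/6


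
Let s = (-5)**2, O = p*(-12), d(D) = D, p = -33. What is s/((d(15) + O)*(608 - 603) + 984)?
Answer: 25/3039 ≈ 0.0082264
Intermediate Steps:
O = 396 (O = -33*(-12) = 396)
s = 25
s/((d(15) + O)*(608 - 603) + 984) = 25/((15 + 396)*(608 - 603) + 984) = 25/(411*5 + 984) = 25/(2055 + 984) = 25/3039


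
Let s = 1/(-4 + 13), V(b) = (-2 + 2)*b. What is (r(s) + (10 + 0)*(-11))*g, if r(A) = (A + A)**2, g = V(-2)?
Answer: 0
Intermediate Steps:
V(b) = 0 (V(b) = 0*b = 0)
g = 0
s = 1/9 ≈ 0.11111
r(A) = 4*A**2 (r(A) = (2*A)**2 = 4*A**2)
(r(s) + (10 + 0)*(-11))*g = (4*(1/9)**2 + (10 + 0)*(-11))*0 = (4*(1/81) + 10*(-11))*0 = (4/81 - 110)*0 = -8906/81*0 = 0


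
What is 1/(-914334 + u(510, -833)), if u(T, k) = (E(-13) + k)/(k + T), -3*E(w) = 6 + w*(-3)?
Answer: -323/295329034 ≈ -1.0937e-6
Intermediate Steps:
E(w) = -2 + w (E(w) = -(6 + w*(-3))/3 = -(6 - 3*w)/3 = -2 + w)
u(T, k) = (-15 + k)/(T + k) (u(T, k) = ((-2 - 13) + k)/(k + T) = (-15 + k)/(T + k))
1/(-914334 + u(510, -833)) = 1/(-914334 + (-15 - 833)/(510 - 833)) = 1/(-914334 - 848/(-323)) = 1/(-914334 - 1/323*(-848)) = 1/(-914334 + 848/323) = 1/(-295329034/323) = -323/295329034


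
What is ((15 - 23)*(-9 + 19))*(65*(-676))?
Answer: 3515200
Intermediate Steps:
((15 - 23)*(-9 + 19))*(65*(-676)) = -8*10*(-43940) = -80*(-43940) = 3515200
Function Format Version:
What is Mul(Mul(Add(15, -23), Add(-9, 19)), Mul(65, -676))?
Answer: 3515200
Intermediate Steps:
Mul(Mul(Add(15, -23), Add(-9, 19)), Mul(65, -676)) = Mul(Mul(-8, 10), -43940) = Mul(-80, -43940) = 3515200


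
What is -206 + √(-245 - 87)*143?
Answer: -206 + 286*I*√83 ≈ -206.0 + 2605.6*I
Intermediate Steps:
-206 + √(-245 - 87)*143 = -206 + √(-332)*143 = -206 + (2*I*√83)*143 = -206 + 286*I*√83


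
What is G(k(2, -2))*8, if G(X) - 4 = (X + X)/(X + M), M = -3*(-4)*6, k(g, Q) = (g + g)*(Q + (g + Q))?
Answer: 30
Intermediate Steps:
k(g, Q) = 2*g*(g + 2*Q) (k(g, Q) = (2*g)*(Q + (Q + g)) = (2*g)*(g + 2*Q) = 2*g*(g + 2*Q))
M = 72 (M = 12*6 = 72)
G(X) = 4 + 2*X/(72 + X) (G(X) = 4 + (X + X)/(X + 72) = 4 + (2*X)/(72 + X) = 4 + 2*X/(72 + X))
G(k(2, -2))*8 = (6*(48 + 2*2*(2 + 2*(-2)))/(72 + 2*2*(2 + 2*(-2))))*8 = (6*(48 + 2*2*(2 - 4))/(72 + 2*2*(2 - 4)))*8 = (6*(48 + 2*2*(-2))/(72 + 2*2*(-2)))*8 = (6*(48 - 8)/(72 - 8))*8 = (6*40/64)*8 = (6*(1/64)*40)*8 = (15/4)*8 = 30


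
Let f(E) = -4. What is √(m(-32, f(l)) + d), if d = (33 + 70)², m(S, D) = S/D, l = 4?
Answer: √10617 ≈ 103.04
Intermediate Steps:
d = 10609 (d = 103² = 10609)
√(m(-32, f(l)) + d) = √(-32/(-4) + 10609) = √(-32*(-¼) + 10609) = √(8 + 10609) = √10617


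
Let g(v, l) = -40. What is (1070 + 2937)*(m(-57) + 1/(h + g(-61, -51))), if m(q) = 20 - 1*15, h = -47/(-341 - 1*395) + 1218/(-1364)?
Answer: 204295488543/10247125 ≈ 19937.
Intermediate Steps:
h = -208085/250976 (h = -47/(-341 - 395) + 1218*(-1/1364) = -47/(-736) - 609/682 = -47*(-1/736) - 609/682 = 47/736 - 609/682 = -208085/250976 ≈ -0.82910)
m(q) = 5 (m(q) = 20 - 15 = 5)
(1070 + 2937)*(m(-57) + 1/(h + g(-61, -51))) = (1070 + 2937)*(5 + 1/(-208085/250976 - 40)) = 4007*(5 + 1/(-10247125/250976)) = 4007*(5 - 250976/10247125) = 4007*(50984649/10247125) = 204295488543/10247125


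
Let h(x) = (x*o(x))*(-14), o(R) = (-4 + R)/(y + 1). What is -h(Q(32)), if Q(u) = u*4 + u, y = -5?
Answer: -87360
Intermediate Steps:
Q(u) = 5*u (Q(u) = 4*u + u = 5*u)
o(R) = 1 - R/4 (o(R) = (-4 + R)/(-5 + 1) = (-4 + R)/(-4) = (-4 + R)*(-¼) = 1 - R/4)
h(x) = -14*x*(1 - x/4) (h(x) = (x*(1 - x/4))*(-14) = -14*x*(1 - x/4))
-h(Q(32)) = -7*5*32*(-4 + 5*32)/2 = -7*160*(-4 + 160)/2 = -7*160*156/2 = -1*87360 = -87360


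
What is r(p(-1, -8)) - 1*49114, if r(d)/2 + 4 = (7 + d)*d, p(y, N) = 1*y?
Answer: -49134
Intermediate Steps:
p(y, N) = y
r(d) = -8 + 2*d*(7 + d) (r(d) = -8 + 2*((7 + d)*d) = -8 + 2*(d*(7 + d)) = -8 + 2*d*(7 + d))
r(p(-1, -8)) - 1*49114 = (-8 + 2*(-1)**2 + 14*(-1)) - 1*49114 = (-8 + 2*1 - 14) - 49114 = (-8 + 2 - 14) - 49114 = -20 - 49114 = -49134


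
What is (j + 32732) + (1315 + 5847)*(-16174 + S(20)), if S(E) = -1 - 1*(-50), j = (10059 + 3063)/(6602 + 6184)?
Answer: -246033575671/2131 ≈ -1.1545e+8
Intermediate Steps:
j = 2187/2131 (j = 13122/12786 = 13122*(1/12786) = 2187/2131 ≈ 1.0263)
S(E) = 49 (S(E) = -1 + 50 = 49)
(j + 32732) + (1315 + 5847)*(-16174 + S(20)) = (2187/2131 + 32732) + (1315 + 5847)*(-16174 + 49) = 69754079/2131 + 7162*(-16125) = 69754079/2131 - 115487250 = -246033575671/2131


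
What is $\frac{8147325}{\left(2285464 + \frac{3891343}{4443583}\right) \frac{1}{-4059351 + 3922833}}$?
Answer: $- \frac{988480827760983210}{2031130573771} \approx -4.8667 \cdot 10^{5}$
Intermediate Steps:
$\frac{8147325}{\left(2285464 + \frac{3891343}{4443583}\right) \frac{1}{-4059351 + 3922833}} = \frac{8147325}{\left(2285464 + 3891343 \cdot \frac{1}{4443583}\right) \frac{1}{-136518}} = \frac{8147325}{\left(2285464 + \frac{3891343}{4443583}\right) \left(- \frac{1}{136518}\right)} = \frac{8147325}{\frac{10155652868855}{4443583} \left(- \frac{1}{136518}\right)} = \frac{8147325}{- \frac{10155652868855}{606629063994}} = 8147325 \left(- \frac{606629063994}{10155652868855}\right) = - \frac{988480827760983210}{2031130573771}$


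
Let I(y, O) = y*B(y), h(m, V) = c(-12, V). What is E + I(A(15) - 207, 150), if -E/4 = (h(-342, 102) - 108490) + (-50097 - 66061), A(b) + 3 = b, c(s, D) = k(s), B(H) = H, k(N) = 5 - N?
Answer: 936549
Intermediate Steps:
c(s, D) = 5 - s
A(b) = -3 + b
h(m, V) = 17 (h(m, V) = 5 - 1*(-12) = 5 + 12 = 17)
I(y, O) = y² (I(y, O) = y*y = y²)
E = 898524 (E = -4*((17 - 108490) + (-50097 - 66061)) = -4*(-108473 - 116158) = -4*(-224631) = 898524)
E + I(A(15) - 207, 150) = 898524 + ((-3 + 15) - 207)² = 898524 + (12 - 207)² = 898524 + (-195)² = 898524 + 38025 = 936549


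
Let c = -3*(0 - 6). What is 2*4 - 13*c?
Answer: -226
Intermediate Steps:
c = 18 (c = -3*(-6) = 18)
2*4 - 13*c = 2*4 - 13*18 = 8 - 234 = -226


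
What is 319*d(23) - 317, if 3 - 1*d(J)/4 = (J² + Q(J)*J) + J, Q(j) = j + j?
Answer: -2050849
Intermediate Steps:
Q(j) = 2*j
d(J) = 12 - 12*J² - 4*J (d(J) = 12 - 4*((J² + (2*J)*J) + J) = 12 - 4*((J² + 2*J²) + J) = 12 - 4*(3*J² + J) = 12 - 4*(J + 3*J²) = 12 + (-12*J² - 4*J) = 12 - 12*J² - 4*J)
319*d(23) - 317 = 319*(12 - 12*23² - 4*23) - 317 = 319*(12 - 12*529 - 92) - 317 = 319*(12 - 6348 - 92) - 317 = 319*(-6428) - 317 = -2050532 - 317 = -2050849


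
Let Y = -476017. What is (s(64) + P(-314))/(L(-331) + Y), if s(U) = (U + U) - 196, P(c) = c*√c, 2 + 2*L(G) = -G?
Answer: 136/951705 + 628*I*√314/951705 ≈ 0.0001429 + 0.011693*I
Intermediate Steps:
L(G) = -1 - G/2 (L(G) = -1 + (-G)/2 = -1 - G/2)
P(c) = c^(3/2)
s(U) = -196 + 2*U (s(U) = 2*U - 196 = -196 + 2*U)
(s(64) + P(-314))/(L(-331) + Y) = ((-196 + 2*64) + (-314)^(3/2))/((-1 - ½*(-331)) - 476017) = ((-196 + 128) - 314*I*√314)/((-1 + 331/2) - 476017) = (-68 - 314*I*√314)/(329/2 - 476017) = (-68 - 314*I*√314)/(-951705/2) = (-68 - 314*I*√314)*(-2/951705) = 136/951705 + 628*I*√314/951705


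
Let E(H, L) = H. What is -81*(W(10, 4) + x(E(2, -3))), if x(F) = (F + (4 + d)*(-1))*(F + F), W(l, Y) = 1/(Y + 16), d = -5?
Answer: -19521/20 ≈ -976.05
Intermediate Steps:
W(l, Y) = 1/(16 + Y)
x(F) = 2*F*(1 + F) (x(F) = (F + (4 - 5)*(-1))*(F + F) = (F - 1*(-1))*(2*F) = (F + 1)*(2*F) = (1 + F)*(2*F) = 2*F*(1 + F))
-81*(W(10, 4) + x(E(2, -3))) = -81*(1/(16 + 4) + 2*2*(1 + 2)) = -81*(1/20 + 2*2*3) = -81*(1/20 + 12) = -81*241/20 = -19521/20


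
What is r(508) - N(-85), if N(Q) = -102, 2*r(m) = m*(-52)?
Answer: -13106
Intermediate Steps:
r(m) = -26*m (r(m) = (m*(-52))/2 = (-52*m)/2 = -26*m)
r(508) - N(-85) = -26*508 - 1*(-102) = -13208 + 102 = -13106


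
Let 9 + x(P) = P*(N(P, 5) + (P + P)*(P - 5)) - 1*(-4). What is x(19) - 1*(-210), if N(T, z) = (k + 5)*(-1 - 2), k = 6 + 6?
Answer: 9344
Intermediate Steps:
k = 12
N(T, z) = -51 (N(T, z) = (12 + 5)*(-1 - 2) = 17*(-3) = -51)
x(P) = -5 + P*(-51 + 2*P*(-5 + P)) (x(P) = -9 + (P*(-51 + (P + P)*(P - 5)) - 1*(-4)) = -9 + (P*(-51 + (2*P)*(-5 + P)) + 4) = -9 + (P*(-51 + 2*P*(-5 + P)) + 4) = -9 + (4 + P*(-51 + 2*P*(-5 + P))) = -5 + P*(-51 + 2*P*(-5 + P)))
x(19) - 1*(-210) = (-5 - 51*19 - 10*19² + 2*19³) - 1*(-210) = (-5 - 969 - 10*361 + 2*6859) + 210 = (-5 - 969 - 3610 + 13718) + 210 = 9134 + 210 = 9344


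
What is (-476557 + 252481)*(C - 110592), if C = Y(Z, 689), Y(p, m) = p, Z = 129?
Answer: 24752107188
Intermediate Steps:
C = 129
(-476557 + 252481)*(C - 110592) = (-476557 + 252481)*(129 - 110592) = -224076*(-110463) = 24752107188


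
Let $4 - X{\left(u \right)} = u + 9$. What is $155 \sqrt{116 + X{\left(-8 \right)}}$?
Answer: $155 \sqrt{119} \approx 1690.8$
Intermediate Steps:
$X{\left(u \right)} = -5 - u$ ($X{\left(u \right)} = 4 - \left(u + 9\right) = 4 - \left(9 + u\right) = -5 - u$)
$155 \sqrt{116 + X{\left(-8 \right)}} = 155 \sqrt{116 - -3} = 155 \sqrt{116 + \left(-5 + 8\right)} = 155 \sqrt{116 + 3} = 155 \sqrt{119}$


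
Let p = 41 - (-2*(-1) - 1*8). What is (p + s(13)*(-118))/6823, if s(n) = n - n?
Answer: 47/6823 ≈ 0.0068885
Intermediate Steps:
p = 47 (p = 41 - (2 - 8) = 41 - 1*(-6) = 41 + 6 = 47)
s(n) = 0
(p + s(13)*(-118))/6823 = (47 + 0*(-118))/6823 = (47 + 0)*(1/6823) = 47*(1/6823) = 47/6823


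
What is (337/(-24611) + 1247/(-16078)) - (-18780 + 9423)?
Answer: 3702488163703/395695658 ≈ 9356.9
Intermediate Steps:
(337/(-24611) + 1247/(-16078)) - (-18780 + 9423) = (337*(-1/24611) + 1247*(-1/16078)) - 1*(-9357) = (-337/24611 - 1247/16078) + 9357 = -36108203/395695658 + 9357 = 3702488163703/395695658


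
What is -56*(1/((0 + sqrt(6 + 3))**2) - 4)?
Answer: 1960/9 ≈ 217.78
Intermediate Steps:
-56*(1/((0 + sqrt(6 + 3))**2) - 4) = -56*(1/((0 + sqrt(9))**2) - 4) = -56*(1/((0 + 3)**2) - 4) = -56*(1/(3**2) - 4) = -56*(1/9 - 4) = -56*(-35/9) = 1960/9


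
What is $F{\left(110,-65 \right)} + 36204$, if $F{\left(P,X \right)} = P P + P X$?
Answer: $41154$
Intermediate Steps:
$F{\left(P,X \right)} = P^{2} + P X$
$F{\left(110,-65 \right)} + 36204 = 110 \left(110 - 65\right) + 36204 = 110 \cdot 45 + 36204 = 4950 + 36204 = 41154$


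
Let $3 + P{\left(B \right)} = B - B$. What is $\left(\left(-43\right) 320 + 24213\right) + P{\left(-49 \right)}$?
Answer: $10450$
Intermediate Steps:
$P{\left(B \right)} = -3$ ($P{\left(B \right)} = -3 + \left(B - B\right) = -3 + 0 = -3$)
$\left(\left(-43\right) 320 + 24213\right) + P{\left(-49 \right)} = \left(\left(-43\right) 320 + 24213\right) - 3 = \left(-13760 + 24213\right) - 3 = 10453 - 3 = 10450$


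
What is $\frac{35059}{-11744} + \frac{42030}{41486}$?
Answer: $- \frac{480428677}{243605792} \approx -1.9722$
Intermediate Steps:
$\frac{35059}{-11744} + \frac{42030}{41486} = 35059 \left(- \frac{1}{11744}\right) + 42030 \cdot \frac{1}{41486} = - \frac{35059}{11744} + \frac{21015}{20743} = - \frac{480428677}{243605792}$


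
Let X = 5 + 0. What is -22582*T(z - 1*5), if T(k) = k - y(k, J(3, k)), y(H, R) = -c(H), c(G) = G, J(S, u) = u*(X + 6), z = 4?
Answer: 45164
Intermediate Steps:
X = 5
J(S, u) = 11*u (J(S, u) = u*(5 + 6) = u*11 = 11*u)
y(H, R) = -H
T(k) = 2*k (T(k) = k - (-1)*k = k + k = 2*k)
-22582*T(z - 1*5) = -45164*(4 - 1*5) = -45164*(4 - 5) = -45164*(-1) = -22582*(-2) = 45164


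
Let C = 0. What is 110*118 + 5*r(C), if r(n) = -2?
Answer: 12970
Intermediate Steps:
110*118 + 5*r(C) = 110*118 + 5*(-2) = 12980 - 10 = 12970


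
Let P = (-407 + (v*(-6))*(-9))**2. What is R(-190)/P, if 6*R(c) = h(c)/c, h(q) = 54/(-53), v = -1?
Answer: 9/2140086470 ≈ 4.2054e-9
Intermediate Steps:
h(q) = -54/53 (h(q) = 54*(-1/53) = -54/53)
P = 212521 (P = (-407 - 1*(-6)*(-9))**2 = (-407 + 6*(-9))**2 = (-407 - 54)**2 = (-461)**2 = 212521)
R(c) = -9/(53*c) (R(c) = (-54/(53*c))/6 = -9/(53*c))
R(-190)/P = -9/53/(-190)/212521 = -9/53*(-1/190)*(1/212521) = (9/10070)*(1/212521) = 9/2140086470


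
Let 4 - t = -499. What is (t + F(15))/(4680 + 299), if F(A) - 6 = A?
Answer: 524/4979 ≈ 0.10524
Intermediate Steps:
t = 503 (t = 4 - 1*(-499) = 4 + 499 = 503)
F(A) = 6 + A
(t + F(15))/(4680 + 299) = (503 + (6 + 15))/(4680 + 299) = (503 + 21)/4979 = 524*(1/4979) = 524/4979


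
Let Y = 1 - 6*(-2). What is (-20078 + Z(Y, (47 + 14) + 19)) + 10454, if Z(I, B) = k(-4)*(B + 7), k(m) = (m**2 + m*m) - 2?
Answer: -7014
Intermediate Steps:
Y = 13 (Y = 1 + 12 = 13)
k(m) = -2 + 2*m**2 (k(m) = (m**2 + m**2) - 2 = 2*m**2 - 2 = -2 + 2*m**2)
Z(I, B) = 210 + 30*B (Z(I, B) = (-2 + 2*(-4)**2)*(B + 7) = (-2 + 2*16)*(7 + B) = (-2 + 32)*(7 + B) = 30*(7 + B) = 210 + 30*B)
(-20078 + Z(Y, (47 + 14) + 19)) + 10454 = (-20078 + (210 + 30*((47 + 14) + 19))) + 10454 = (-20078 + (210 + 30*(61 + 19))) + 10454 = (-20078 + (210 + 30*80)) + 10454 = (-20078 + (210 + 2400)) + 10454 = (-20078 + 2610) + 10454 = -17468 + 10454 = -7014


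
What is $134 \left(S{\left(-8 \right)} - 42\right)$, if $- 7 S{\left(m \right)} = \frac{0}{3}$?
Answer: $-5628$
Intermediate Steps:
$S{\left(m \right)} = 0$ ($S{\left(m \right)} = - \frac{0 \cdot \frac{1}{3}}{7} = \left(- \frac{1}{7}\right) 0 = 0$)
$134 \left(S{\left(-8 \right)} - 42\right) = 134 \left(0 - 42\right) = 134 \left(-42\right) = -5628$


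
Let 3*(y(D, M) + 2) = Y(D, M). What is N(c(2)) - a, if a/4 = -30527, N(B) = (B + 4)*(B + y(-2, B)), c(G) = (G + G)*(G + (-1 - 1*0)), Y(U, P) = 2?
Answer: 366388/3 ≈ 1.2213e+5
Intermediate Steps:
c(G) = 2*G*(-1 + G) (c(G) = (2*G)*(G + (-1 + 0)) = (2*G)*(G - 1) = (2*G)*(-1 + G) = 2*G*(-1 + G))
y(D, M) = -4/3 (y(D, M) = -2 + (1/3)*2 = -2 + 2/3 = -4/3)
N(B) = (4 + B)*(-4/3 + B) (N(B) = (B + 4)*(B - 4/3) = (4 + B)*(-4/3 + B))
a = -122108 (a = 4*(-30527) = -122108)
N(c(2)) - a = (-16/3 + (2*2*(-1 + 2))**2 + 8*(2*2*(-1 + 2))/3) - 1*(-122108) = (-16/3 + (2*2*1)**2 + 8*(2*2*1)/3) + 122108 = (-16/3 + 4**2 + (8/3)*4) + 122108 = (-16/3 + 16 + 32/3) + 122108 = 64/3 + 122108 = 366388/3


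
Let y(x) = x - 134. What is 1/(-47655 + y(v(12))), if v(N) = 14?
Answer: -1/47775 ≈ -2.0931e-5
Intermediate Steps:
y(x) = -134 + x
1/(-47655 + y(v(12))) = 1/(-47655 + (-134 + 14)) = 1/(-47655 - 120) = 1/(-47775) = -1/47775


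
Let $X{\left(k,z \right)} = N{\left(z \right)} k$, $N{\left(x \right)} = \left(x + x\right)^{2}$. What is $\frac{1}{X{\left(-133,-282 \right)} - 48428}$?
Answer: $- \frac{1}{42355196} \approx -2.361 \cdot 10^{-8}$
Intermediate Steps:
$N{\left(x \right)} = 4 x^{2}$ ($N{\left(x \right)} = \left(2 x\right)^{2} = 4 x^{2}$)
$X{\left(k,z \right)} = 4 k z^{2}$ ($X{\left(k,z \right)} = 4 z^{2} k = 4 k z^{2}$)
$\frac{1}{X{\left(-133,-282 \right)} - 48428} = \frac{1}{4 \left(-133\right) \left(-282\right)^{2} - 48428} = \frac{1}{4 \left(-133\right) 79524 - 48428} = \frac{1}{-42306768 - 48428} = \frac{1}{-42355196} = - \frac{1}{42355196}$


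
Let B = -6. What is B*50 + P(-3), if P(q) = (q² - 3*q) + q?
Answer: -285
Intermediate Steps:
P(q) = q² - 2*q
B*50 + P(-3) = -6*50 - 3*(-2 - 3) = -300 - 3*(-5) = -300 + 15 = -285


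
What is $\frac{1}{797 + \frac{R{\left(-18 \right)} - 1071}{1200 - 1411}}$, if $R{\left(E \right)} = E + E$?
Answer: $\frac{211}{169274} \approx 0.0012465$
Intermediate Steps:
$R{\left(E \right)} = 2 E$
$\frac{1}{797 + \frac{R{\left(-18 \right)} - 1071}{1200 - 1411}} = \frac{1}{797 + \frac{2 \left(-18\right) - 1071}{1200 - 1411}} = \frac{1}{797 + \frac{-36 - 1071}{-211}} = \frac{1}{797 - - \frac{1107}{211}} = \frac{1}{797 + \frac{1107}{211}} = \frac{1}{\frac{169274}{211}} = \frac{211}{169274}$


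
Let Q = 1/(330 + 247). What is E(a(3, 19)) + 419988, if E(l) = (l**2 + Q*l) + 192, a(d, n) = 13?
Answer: 242541386/577 ≈ 4.2035e+5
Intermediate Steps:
Q = 1/577 ≈ 0.0017331
E(l) = 192 + l**2 + l/577 (E(l) = (l**2 + l/577) + 192 = 192 + l**2 + l/577)
E(a(3, 19)) + 419988 = (192 + 13**2 + (1/577)*13) + 419988 = (192 + 169 + 13/577) + 419988 = 208310/577 + 419988 = 242541386/577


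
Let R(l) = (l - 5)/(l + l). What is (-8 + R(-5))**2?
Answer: 49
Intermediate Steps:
R(l) = (-5 + l)/(2*l) (R(l) = (-5 + l)/((2*l)) = (-5 + l)*(1/(2*l)) = (-5 + l)/(2*l))
(-8 + R(-5))**2 = (-8 + (1/2)*(-5 - 5)/(-5))**2 = (-8 + (1/2)*(-1/5)*(-10))**2 = (-8 + 1)**2 = (-7)**2 = 49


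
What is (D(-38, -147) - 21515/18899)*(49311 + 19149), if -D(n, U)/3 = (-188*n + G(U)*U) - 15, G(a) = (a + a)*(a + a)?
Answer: 49290726509828160/18899 ≈ 2.6081e+12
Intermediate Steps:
G(a) = 4*a² (G(a) = (2*a)*(2*a) = 4*a²)
D(n, U) = 45 - 12*U³ + 564*n (D(n, U) = -3*((-188*n + (4*U²)*U) - 15) = -3*((-188*n + 4*U³) - 15) = -3*(-15 - 188*n + 4*U³) = 45 - 12*U³ + 564*n)
(D(-38, -147) - 21515/18899)*(49311 + 19149) = ((45 - 12*(-147)³ + 564*(-38)) - 21515/18899)*(49311 + 19149) = ((45 - 12*(-3176523) - 21432) - 21515*1/18899)*68460 = ((45 + 38118276 - 21432) - 21515/18899)*68460 = (38096889 - 21515/18899)*68460 = (719993083696/18899)*68460 = 49290726509828160/18899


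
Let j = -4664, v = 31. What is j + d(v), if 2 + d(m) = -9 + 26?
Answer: -4649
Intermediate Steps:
d(m) = 15 (d(m) = -2 + (-9 + 26) = -2 + 17 = 15)
j + d(v) = -4664 + 15 = -4649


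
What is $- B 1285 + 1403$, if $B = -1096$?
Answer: $1409763$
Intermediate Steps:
$- B 1285 + 1403 = \left(-1\right) \left(-1096\right) 1285 + 1403 = 1096 \cdot 1285 + 1403 = 1408360 + 1403 = 1409763$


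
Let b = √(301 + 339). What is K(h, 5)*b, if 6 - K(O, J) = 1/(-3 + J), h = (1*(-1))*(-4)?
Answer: 44*√10 ≈ 139.14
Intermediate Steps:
h = 4 (h = -1*(-4) = 4)
K(O, J) = 6 - 1/(-3 + J)
b = 8*√10 (b = √640 = 8*√10 ≈ 25.298)
K(h, 5)*b = ((-19 + 6*5)/(-3 + 5))*(8*√10) = ((-19 + 30)/2)*(8*√10) = ((½)*11)*(8*√10) = 11*(8*√10)/2 = 44*√10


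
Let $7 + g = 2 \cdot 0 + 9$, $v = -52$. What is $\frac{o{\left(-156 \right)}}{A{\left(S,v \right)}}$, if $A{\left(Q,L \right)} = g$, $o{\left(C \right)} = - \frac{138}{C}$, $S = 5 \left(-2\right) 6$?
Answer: $\frac{23}{52} \approx 0.44231$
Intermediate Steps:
$S = -60$ ($S = \left(-10\right) 6 = -60$)
$g = 2$ ($g = -7 + \left(2 \cdot 0 + 9\right) = -7 + \left(0 + 9\right) = -7 + 9 = 2$)
$A{\left(Q,L \right)} = 2$
$\frac{o{\left(-156 \right)}}{A{\left(S,v \right)}} = \frac{\left(-138\right) \frac{1}{-156}}{2} = \left(-138\right) \left(- \frac{1}{156}\right) \frac{1}{2} = \frac{23}{26} \cdot \frac{1}{2} = \frac{23}{52}$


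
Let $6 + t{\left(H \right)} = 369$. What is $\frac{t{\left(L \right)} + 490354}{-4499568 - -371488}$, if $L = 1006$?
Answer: $- \frac{490717}{4128080} \approx -0.11887$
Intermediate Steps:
$t{\left(H \right)} = 363$ ($t{\left(H \right)} = -6 + 369 = 363$)
$\frac{t{\left(L \right)} + 490354}{-4499568 - -371488} = \frac{363 + 490354}{-4499568 - -371488} = \frac{490717}{-4499568 + 371488} = \frac{490717}{-4128080} = 490717 \left(- \frac{1}{4128080}\right) = - \frac{490717}{4128080}$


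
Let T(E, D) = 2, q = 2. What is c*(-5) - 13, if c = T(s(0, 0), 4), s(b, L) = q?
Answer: -23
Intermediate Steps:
s(b, L) = 2
c = 2
c*(-5) - 13 = 2*(-5) - 13 = -10 - 13 = -23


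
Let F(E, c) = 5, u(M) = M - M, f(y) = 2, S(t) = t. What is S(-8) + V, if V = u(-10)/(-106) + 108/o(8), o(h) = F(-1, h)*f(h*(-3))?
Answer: 14/5 ≈ 2.8000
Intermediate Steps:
u(M) = 0
o(h) = 10 (o(h) = 5*2 = 10)
V = 54/5 (V = 0/(-106) + 108/10 = 0*(-1/106) + 108*(1/10) = 0 + 54/5 = 54/5 ≈ 10.800)
S(-8) + V = -8 + 54/5 = 14/5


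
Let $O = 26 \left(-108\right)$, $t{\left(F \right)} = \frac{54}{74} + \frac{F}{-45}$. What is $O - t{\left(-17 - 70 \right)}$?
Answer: $- \frac{1559918}{555} \approx -2810.7$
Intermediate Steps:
$t{\left(F \right)} = \frac{27}{37} - \frac{F}{45}$ ($t{\left(F \right)} = 54 \cdot \frac{1}{74} + F \left(- \frac{1}{45}\right) = \frac{27}{37} - \frac{F}{45}$)
$O = -2808$
$O - t{\left(-17 - 70 \right)} = -2808 - \left(\frac{27}{37} - \frac{-17 - 70}{45}\right) = -2808 - \left(\frac{27}{37} - - \frac{29}{15}\right) = -2808 - \left(\frac{27}{37} + \frac{29}{15}\right) = -2808 - \frac{1478}{555} = - \frac{1559918}{555}$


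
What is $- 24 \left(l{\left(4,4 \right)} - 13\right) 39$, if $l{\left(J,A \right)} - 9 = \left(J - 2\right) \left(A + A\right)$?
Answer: $-11232$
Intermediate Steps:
$l{\left(J,A \right)} = 9 + 2 A \left(-2 + J\right)$ ($l{\left(J,A \right)} = 9 + \left(J - 2\right) \left(A + A\right) = 9 + \left(-2 + J\right) 2 A = 9 + 2 A \left(-2 + J\right)$)
$- 24 \left(l{\left(4,4 \right)} - 13\right) 39 = - 24 \left(\left(9 - 16 + 2 \cdot 4 \cdot 4\right) - 13\right) 39 = - 24 \left(\left(9 - 16 + 32\right) - 13\right) 39 = - 24 \left(25 - 13\right) 39 = \left(-24\right) 12 \cdot 39 = \left(-288\right) 39 = -11232$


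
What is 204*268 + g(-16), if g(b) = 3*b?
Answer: 54624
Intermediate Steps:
204*268 + g(-16) = 204*268 + 3*(-16) = 54672 - 48 = 54624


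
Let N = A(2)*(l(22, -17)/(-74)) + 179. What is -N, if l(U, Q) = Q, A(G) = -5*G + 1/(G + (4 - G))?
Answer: -52321/296 ≈ -176.76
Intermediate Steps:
A(G) = ¼ - 5*G (A(G) = -5*G + 1/4 = -5*G + ¼ = ¼ - 5*G)
N = 52321/296 (N = (¼ - 5*2)*(-17/(-74)) + 179 = (¼ - 10)*(-17*(-1/74)) + 179 = -39/4*17/74 + 179 = -663/296 + 179 = 52321/296 ≈ 176.76)
-N = -1*52321/296 = -52321/296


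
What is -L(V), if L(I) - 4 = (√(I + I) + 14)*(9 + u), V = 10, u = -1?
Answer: -116 - 16*√5 ≈ -151.78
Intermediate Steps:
L(I) = 116 + 8*√2*√I (L(I) = 4 + (√(I + I) + 14)*(9 - 1) = 4 + (√(2*I) + 14)*8 = 4 + (√2*√I + 14)*8 = 4 + (14 + √2*√I)*8 = 4 + (112 + 8*√2*√I) = 116 + 8*√2*√I)
-L(V) = -(116 + 8*√2*√10) = -(116 + 16*√5) = -116 - 16*√5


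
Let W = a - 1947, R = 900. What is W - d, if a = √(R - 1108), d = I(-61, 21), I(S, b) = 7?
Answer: -1954 + 4*I*√13 ≈ -1954.0 + 14.422*I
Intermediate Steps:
d = 7
a = 4*I*√13 (a = √(900 - 1108) = √(-208) = 4*I*√13 ≈ 14.422*I)
W = -1947 + 4*I*√13 (W = 4*I*√13 - 1947 = -1947 + 4*I*√13 ≈ -1947.0 + 14.422*I)
W - d = (-1947 + 4*I*√13) - 1*7 = (-1947 + 4*I*√13) - 7 = -1954 + 4*I*√13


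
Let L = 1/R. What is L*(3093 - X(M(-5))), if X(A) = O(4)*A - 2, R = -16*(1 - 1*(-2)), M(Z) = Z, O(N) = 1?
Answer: -775/12 ≈ -64.583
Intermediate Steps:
R = -48 (R = -16*(1 + 2) = -16*3 = -48)
X(A) = -2 + A (X(A) = 1*A - 2 = A - 2 = -2 + A)
L = -1/48 (L = 1/(-48) = -1/48 ≈ -0.020833)
L*(3093 - X(M(-5))) = -(3093 - (-2 - 5))/48 = -(3093 - 1*(-7))/48 = -(3093 + 7)/48 = -1/48*3100 = -775/12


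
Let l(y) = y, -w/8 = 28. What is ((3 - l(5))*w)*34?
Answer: 15232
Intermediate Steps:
w = -224 (w = -8*28 = -224)
((3 - l(5))*w)*34 = ((3 - 1*5)*(-224))*34 = ((3 - 5)*(-224))*34 = -2*(-224)*34 = 448*34 = 15232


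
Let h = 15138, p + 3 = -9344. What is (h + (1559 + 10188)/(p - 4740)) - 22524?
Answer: -104058329/14087 ≈ -7386.8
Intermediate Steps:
p = -9347 (p = -3 - 9344 = -9347)
(h + (1559 + 10188)/(p - 4740)) - 22524 = (15138 + (1559 + 10188)/(-9347 - 4740)) - 22524 = (15138 + 11747/(-14087)) - 22524 = (15138 + 11747*(-1/14087)) - 22524 = (15138 - 11747/14087) - 22524 = 213237259/14087 - 22524 = -104058329/14087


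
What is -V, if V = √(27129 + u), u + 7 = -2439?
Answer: -√24683 ≈ -157.11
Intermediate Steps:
u = -2446 (u = -7 - 2439 = -2446)
V = √24683 (V = √(27129 - 2446) = √24683 ≈ 157.11)
-V = -√24683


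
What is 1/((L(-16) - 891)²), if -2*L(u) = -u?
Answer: 1/808201 ≈ 1.2373e-6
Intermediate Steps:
L(u) = u/2 (L(u) = -(-1)*u/2 = u/2)
1/((L(-16) - 891)²) = 1/(((½)*(-16) - 891)²) = 1/((-8 - 891)²) = 1/((-899)²) = 1/808201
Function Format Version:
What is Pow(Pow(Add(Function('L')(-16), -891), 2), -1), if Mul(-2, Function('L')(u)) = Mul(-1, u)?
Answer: Rational(1, 808201) ≈ 1.2373e-6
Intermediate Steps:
Function('L')(u) = Mul(Rational(1, 2), u) (Function('L')(u) = Mul(Rational(-1, 2), Mul(-1, u)) = Mul(Rational(1, 2), u))
Pow(Pow(Add(Function('L')(-16), -891), 2), -1) = Pow(Pow(Add(Mul(Rational(1, 2), -16), -891), 2), -1) = Pow(Pow(Add(-8, -891), 2), -1) = Pow(Pow(-899, 2), -1) = Pow(808201, -1) = Rational(1, 808201)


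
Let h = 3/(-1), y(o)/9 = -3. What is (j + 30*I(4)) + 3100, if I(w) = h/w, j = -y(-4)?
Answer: 6209/2 ≈ 3104.5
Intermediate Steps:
y(o) = -27 (y(o) = 9*(-3) = -27)
j = 27 (j = -1*(-27) = 27)
h = -3 (h = 3*(-1) = -3)
I(w) = -3/w
(j + 30*I(4)) + 3100 = (27 + 30*(-3/4)) + 3100 = (27 + 30*(-3*¼)) + 3100 = (27 + 30*(-¾)) + 3100 = (27 - 45/2) + 3100 = 9/2 + 3100 = 6209/2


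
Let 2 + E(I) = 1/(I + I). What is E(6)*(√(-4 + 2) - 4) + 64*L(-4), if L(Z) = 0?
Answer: 23/3 - 23*I*√2/12 ≈ 7.6667 - 2.7106*I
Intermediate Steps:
E(I) = -2 + 1/(2*I) (E(I) = -2 + 1/(I + I) = -2 + 1/(2*I))
E(6)*(√(-4 + 2) - 4) + 64*L(-4) = (-2 + (½)/6)*(√(-4 + 2) - 4) + 64*0 = (-2 + (½)*(⅙))*(√(-2) - 4) + 0 = (-2 + 1/12)*(I*√2 - 4) + 0 = -23*(-4 + I*√2)/12 + 0 = (23/3 - 23*I*√2/12) + 0 = 23/3 - 23*I*√2/12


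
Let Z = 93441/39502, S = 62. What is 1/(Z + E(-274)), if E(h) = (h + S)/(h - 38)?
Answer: 770289/2345501 ≈ 0.32841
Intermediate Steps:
Z = 93441/39502 (Z = 93441*(1/39502) = 93441/39502 ≈ 2.3655)
E(h) = (62 + h)/(-38 + h) (E(h) = (h + 62)/(h - 38) = (62 + h)/(-38 + h))
1/(Z + E(-274)) = 1/(93441/39502 + (62 - 274)/(-38 - 274)) = 1/(93441/39502 - 212/(-312)) = 1/(93441/39502 - 1/312*(-212)) = 1/(93441/39502 + 53/78) = 1/(2345501/770289) = 770289/2345501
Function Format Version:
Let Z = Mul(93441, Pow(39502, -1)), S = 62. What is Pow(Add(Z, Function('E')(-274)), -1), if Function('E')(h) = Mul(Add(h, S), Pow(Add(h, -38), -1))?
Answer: Rational(770289, 2345501) ≈ 0.32841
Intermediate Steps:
Z = Rational(93441, 39502) (Z = Mul(93441, Rational(1, 39502)) = Rational(93441, 39502) ≈ 2.3655)
Function('E')(h) = Mul(Pow(Add(-38, h), -1), Add(62, h)) (Function('E')(h) = Mul(Add(h, 62), Pow(Add(h, -38), -1)) = Mul(Add(62, h), Pow(Add(-38, h), -1)) = Mul(Pow(Add(-38, h), -1), Add(62, h)))
Pow(Add(Z, Function('E')(-274)), -1) = Pow(Add(Rational(93441, 39502), Mul(Pow(Add(-38, -274), -1), Add(62, -274))), -1) = Pow(Add(Rational(93441, 39502), Mul(Pow(-312, -1), -212)), -1) = Pow(Add(Rational(93441, 39502), Mul(Rational(-1, 312), -212)), -1) = Pow(Add(Rational(93441, 39502), Rational(53, 78)), -1) = Pow(Rational(2345501, 770289), -1) = Rational(770289, 2345501)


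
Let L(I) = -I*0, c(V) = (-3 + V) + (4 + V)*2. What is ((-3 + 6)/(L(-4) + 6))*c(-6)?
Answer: -13/2 ≈ -6.5000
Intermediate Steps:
c(V) = 5 + 3*V (c(V) = (-3 + V) + (8 + 2*V) = 5 + 3*V)
L(I) = 0 (L(I) = -1*0 = 0)
((-3 + 6)/(L(-4) + 6))*c(-6) = ((-3 + 6)/(0 + 6))*(5 + 3*(-6)) = (3/6)*(5 - 18) = (3*(⅙))*(-13) = (½)*(-13) = -13/2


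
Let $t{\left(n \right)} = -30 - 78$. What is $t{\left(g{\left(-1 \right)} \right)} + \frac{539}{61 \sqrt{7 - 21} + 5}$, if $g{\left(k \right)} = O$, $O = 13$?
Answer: $\frac{i - 6588 \sqrt{14}}{- 5 i + 61 \sqrt{14}} \approx -107.95 - 2.3604 i$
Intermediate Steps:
$g{\left(k \right)} = 13$
$t{\left(n \right)} = -108$
$t{\left(g{\left(-1 \right)} \right)} + \frac{539}{61 \sqrt{7 - 21} + 5} = -108 + \frac{539}{61 \sqrt{7 - 21} + 5} = -108 + \frac{539}{61 \sqrt{-14} + 5} = -108 + \frac{539}{61 i \sqrt{14} + 5} = -108 + \frac{539}{5 + 61 i \sqrt{14}}$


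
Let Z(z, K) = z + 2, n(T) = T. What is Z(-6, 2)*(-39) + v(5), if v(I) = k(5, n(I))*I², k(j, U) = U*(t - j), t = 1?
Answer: -344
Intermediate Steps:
Z(z, K) = 2 + z
k(j, U) = U*(1 - j)
v(I) = -4*I³ (v(I) = (I*(1 - 1*5))*I² = (I*(1 - 5))*I² = (I*(-4))*I² = (-4*I)*I² = -4*I³)
Z(-6, 2)*(-39) + v(5) = (2 - 6)*(-39) - 4*5³ = -4*(-39) - 4*125 = 156 - 500 = -344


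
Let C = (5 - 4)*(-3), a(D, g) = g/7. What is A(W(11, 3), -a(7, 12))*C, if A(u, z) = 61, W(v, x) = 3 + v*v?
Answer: -183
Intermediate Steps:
W(v, x) = 3 + v²
a(D, g) = g/7 (a(D, g) = g*(⅐) = g/7)
C = -3 (C = 1*(-3) = -3)
A(W(11, 3), -a(7, 12))*C = 61*(-3) = -183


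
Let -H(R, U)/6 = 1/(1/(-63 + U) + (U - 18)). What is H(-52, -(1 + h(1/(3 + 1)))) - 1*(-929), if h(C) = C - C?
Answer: 1130977/1217 ≈ 929.32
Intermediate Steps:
h(C) = 0
H(R, U) = -6/(-18 + U + 1/(-63 + U)) (H(R, U) = -6/(1/(-63 + U) + (U - 18)) = -6/(1/(-63 + U) + (-18 + U)) = -6/(-18 + U + 1/(-63 + U)))
H(-52, -(1 + h(1/(3 + 1)))) - 1*(-929) = 6*(63 - (-1)*(1 + 0))/(1135 + (-(1 + 0))² - (-81)*(1 + 0)) - 1*(-929) = 6*(63 - (-1))/(1135 + (-1*1)² - (-81)) + 929 = 6*(63 - 1*(-1))/(1135 + (-1)² - 81*(-1)) + 929 = 6*(63 + 1)/(1135 + 1 + 81) + 929 = 6*64/1217 + 929 = 6*(1/1217)*64 + 929 = 384/1217 + 929 = 1130977/1217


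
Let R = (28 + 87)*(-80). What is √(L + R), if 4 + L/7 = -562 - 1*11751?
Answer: I*√95419 ≈ 308.9*I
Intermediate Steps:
L = -86219 (L = -28 + 7*(-562 - 1*11751) = -28 + 7*(-562 - 11751) = -28 + 7*(-12313) = -28 - 86191 = -86219)
R = -9200 (R = 115*(-80) = -9200)
√(L + R) = √(-86219 - 9200) = √(-95419) = I*√95419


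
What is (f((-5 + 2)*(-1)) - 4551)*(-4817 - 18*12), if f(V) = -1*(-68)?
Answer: 22562939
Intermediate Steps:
f(V) = 68
(f((-5 + 2)*(-1)) - 4551)*(-4817 - 18*12) = (68 - 4551)*(-4817 - 18*12) = -4483*(-4817 - 216) = -4483*(-5033) = 22562939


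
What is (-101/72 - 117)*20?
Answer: -42625/18 ≈ -2368.1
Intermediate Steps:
(-101/72 - 117)*20 = -8525/72*20 = -42625/18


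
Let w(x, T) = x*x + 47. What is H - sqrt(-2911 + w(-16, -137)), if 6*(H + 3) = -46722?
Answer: -7790 - 4*I*sqrt(163) ≈ -7790.0 - 51.069*I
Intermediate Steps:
H = -7790 (H = -3 + (1/6)*(-46722) = -3 - 7787 = -7790)
w(x, T) = 47 + x**2 (w(x, T) = x**2 + 47 = 47 + x**2)
H - sqrt(-2911 + w(-16, -137)) = -7790 - sqrt(-2911 + (47 + (-16)**2)) = -7790 - sqrt(-2911 + (47 + 256)) = -7790 - sqrt(-2911 + 303) = -7790 - sqrt(-2608) = -7790 - 4*I*sqrt(163)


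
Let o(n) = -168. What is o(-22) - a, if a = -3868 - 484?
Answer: 4184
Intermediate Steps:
a = -4352
o(-22) - a = -168 - 1*(-4352) = -168 + 4352 = 4184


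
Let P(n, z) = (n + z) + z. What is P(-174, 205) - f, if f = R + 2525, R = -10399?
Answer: 8110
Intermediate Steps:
P(n, z) = n + 2*z
f = -7874 (f = -10399 + 2525 = -7874)
P(-174, 205) - f = (-174 + 2*205) - 1*(-7874) = (-174 + 410) + 7874 = 236 + 7874 = 8110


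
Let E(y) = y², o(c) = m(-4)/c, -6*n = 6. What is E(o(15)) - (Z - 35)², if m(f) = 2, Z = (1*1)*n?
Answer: -291596/225 ≈ -1296.0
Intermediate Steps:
n = -1 (n = -⅙*6 = -1)
Z = -1 (Z = (1*1)*(-1) = 1*(-1) = -1)
o(c) = 2/c
E(o(15)) - (Z - 35)² = (2/15)² - (-1 - 35)² = (2*(1/15))² - 1*(-36)² = (2/15)² - 1*1296 = 4/225 - 1296 = -291596/225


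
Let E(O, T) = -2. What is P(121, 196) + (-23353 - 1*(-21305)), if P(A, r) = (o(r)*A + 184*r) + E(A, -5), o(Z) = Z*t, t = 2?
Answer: 81446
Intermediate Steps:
o(Z) = 2*Z (o(Z) = Z*2 = 2*Z)
P(A, r) = -2 + 184*r + 2*A*r (P(A, r) = ((2*r)*A + 184*r) - 2 = (2*A*r + 184*r) - 2 = (184*r + 2*A*r) - 2 = -2 + 184*r + 2*A*r)
P(121, 196) + (-23353 - 1*(-21305)) = (-2 + 184*196 + 2*121*196) + (-23353 - 1*(-21305)) = (-2 + 36064 + 47432) + (-23353 + 21305) = 83494 - 2048 = 81446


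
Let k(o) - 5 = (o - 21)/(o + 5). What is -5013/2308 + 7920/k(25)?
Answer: 24891309/16156 ≈ 1540.7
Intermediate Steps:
k(o) = 5 + (-21 + o)/(5 + o) (k(o) = 5 + (o - 21)/(o + 5) = 5 + (-21 + o)/(5 + o))
-5013/2308 + 7920/k(25) = -5013/2308 + 7920/((2*(2 + 3*25)/(5 + 25))) = -5013*1/2308 + 7920/((2*(2 + 75)/30)) = -5013/2308 + 7920/((2*(1/30)*77)) = -5013/2308 + 7920/(77/15) = -5013/2308 + 7920*(15/77) = -5013/2308 + 10800/7 = 24891309/16156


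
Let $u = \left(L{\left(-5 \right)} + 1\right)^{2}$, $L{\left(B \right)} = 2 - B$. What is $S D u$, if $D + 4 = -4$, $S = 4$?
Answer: $-2048$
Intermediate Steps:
$D = -8$ ($D = -4 - 4 = -8$)
$u = 64$ ($u = \left(\left(2 - -5\right) + 1\right)^{2} = \left(\left(2 + 5\right) + 1\right)^{2} = \left(7 + 1\right)^{2} = 8^{2} = 64$)
$S D u = 4 \left(-8\right) 64 = \left(-32\right) 64 = -2048$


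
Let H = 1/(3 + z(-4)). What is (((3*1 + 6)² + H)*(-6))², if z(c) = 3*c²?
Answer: 68293696/289 ≈ 2.3631e+5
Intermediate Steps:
H = 1/51 (H = 1/(3 + 3*(-4)²) = 1/(3 + 3*16) = 1/(3 + 48) = 1/51 ≈ 0.019608)
(((3*1 + 6)² + H)*(-6))² = (((3*1 + 6)² + 1/51)*(-6))² = (((3 + 6)² + 1/51)*(-6))² = ((9² + 1/51)*(-6))² = ((81 + 1/51)*(-6))² = ((4132/51)*(-6))² = (-8264/17)² = 68293696/289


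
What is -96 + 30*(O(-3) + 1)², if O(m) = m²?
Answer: 2904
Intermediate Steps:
-96 + 30*(O(-3) + 1)² = -96 + 30*((-3)² + 1)² = -96 + 30*(9 + 1)² = -96 + 30*10² = -96 + 30*100 = -96 + 3000 = 2904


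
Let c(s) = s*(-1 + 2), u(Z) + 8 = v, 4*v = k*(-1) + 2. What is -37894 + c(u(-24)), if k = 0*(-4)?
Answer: -75803/2 ≈ -37902.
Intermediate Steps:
k = 0
v = 1/2 (v = (0*(-1) + 2)/4 = (0 + 2)/4 = (1/4)*2 = 1/2 ≈ 0.50000)
u(Z) = -15/2 (u(Z) = -8 + 1/2 = -15/2)
c(s) = s (c(s) = s*1 = s)
-37894 + c(u(-24)) = -37894 - 15/2 = -75803/2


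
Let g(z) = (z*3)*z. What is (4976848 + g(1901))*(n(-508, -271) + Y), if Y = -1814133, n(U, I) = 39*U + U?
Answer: -29017838001703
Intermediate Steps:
n(U, I) = 40*U
g(z) = 3*z² (g(z) = (3*z)*z = 3*z²)
(4976848 + g(1901))*(n(-508, -271) + Y) = (4976848 + 3*1901²)*(40*(-508) - 1814133) = (4976848 + 3*3613801)*(-20320 - 1814133) = (4976848 + 10841403)*(-1834453) = 15818251*(-1834453) = -29017838001703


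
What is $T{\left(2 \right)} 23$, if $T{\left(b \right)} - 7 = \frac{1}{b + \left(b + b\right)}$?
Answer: $\frac{989}{6} \approx 164.83$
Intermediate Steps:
$T{\left(b \right)} = 7 + \frac{1}{3 b}$ ($T{\left(b \right)} = 7 + \frac{1}{b + \left(b + b\right)} = 7 + \frac{1}{b + 2 b} = 7 + \frac{1}{3 b}$)
$T{\left(2 \right)} 23 = \left(7 + \frac{1}{3 \cdot 2}\right) 23 = \left(7 + \frac{1}{3} \cdot \frac{1}{2}\right) 23 = \left(7 + \frac{1}{6}\right) 23 = \frac{43}{6} \cdot 23 = \frac{989}{6}$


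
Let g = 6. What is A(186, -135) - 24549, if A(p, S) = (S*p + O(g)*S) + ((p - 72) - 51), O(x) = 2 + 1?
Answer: -50001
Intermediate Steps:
O(x) = 3
A(p, S) = -123 + p + 3*S + S*p (A(p, S) = (S*p + 3*S) + ((p - 72) - 51) = (3*S + S*p) + ((-72 + p) - 51) = (3*S + S*p) + (-123 + p) = -123 + p + 3*S + S*p)
A(186, -135) - 24549 = (-123 + 186 + 3*(-135) - 135*186) - 24549 = (-123 + 186 - 405 - 25110) - 24549 = -25452 - 24549 = -50001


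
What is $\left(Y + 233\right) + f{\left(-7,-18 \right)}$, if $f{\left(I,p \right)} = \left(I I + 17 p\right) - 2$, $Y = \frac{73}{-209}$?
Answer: $- \frac{5507}{209} \approx -26.349$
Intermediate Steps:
$Y = - \frac{73}{209}$ ($Y = 73 \left(- \frac{1}{209}\right) = - \frac{73}{209} \approx -0.34928$)
$f{\left(I,p \right)} = -2 + I^{2} + 17 p$ ($f{\left(I,p \right)} = \left(I^{2} + 17 p\right) - 2 = -2 + I^{2} + 17 p$)
$\left(Y + 233\right) + f{\left(-7,-18 \right)} = \left(- \frac{73}{209} + 233\right) + \left(-2 + \left(-7\right)^{2} + 17 \left(-18\right)\right) = \frac{48624}{209} - 259 = - \frac{5507}{209}$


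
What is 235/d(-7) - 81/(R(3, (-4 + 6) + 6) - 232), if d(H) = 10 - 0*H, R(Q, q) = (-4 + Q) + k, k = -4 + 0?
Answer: 3767/158 ≈ 23.842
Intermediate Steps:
k = -4
R(Q, q) = -8 + Q (R(Q, q) = (-4 + Q) - 4 = -8 + Q)
d(H) = 10 (d(H) = 10 - 1*0 = 10 + 0 = 10)
235/d(-7) - 81/(R(3, (-4 + 6) + 6) - 232) = 235/10 - 81/((-8 + 3) - 232) = 235*(⅒) - 81/(-5 - 232) = 47/2 - 81/(-237) = 47/2 - 81*(-1/237) = 47/2 + 27/79 = 3767/158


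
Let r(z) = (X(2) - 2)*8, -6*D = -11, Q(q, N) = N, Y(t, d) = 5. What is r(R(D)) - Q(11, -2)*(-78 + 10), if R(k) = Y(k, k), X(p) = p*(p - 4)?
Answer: -184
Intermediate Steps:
X(p) = p*(-4 + p)
D = 11/6 (D = -⅙*(-11) = 11/6 ≈ 1.8333)
R(k) = 5
r(z) = -48 (r(z) = (2*(-4 + 2) - 2)*8 = (2*(-2) - 2)*8 = (-4 - 2)*8 = -6*8 = -48)
r(R(D)) - Q(11, -2)*(-78 + 10) = -48 - (-2)*(-78 + 10) = -48 - (-2)*(-68) = -48 - 1*136 = -48 - 136 = -184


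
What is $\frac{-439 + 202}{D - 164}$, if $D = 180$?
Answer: $- \frac{237}{16} \approx -14.813$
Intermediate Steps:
$\frac{-439 + 202}{D - 164} = \frac{-439 + 202}{180 - 164} = - \frac{237}{16}$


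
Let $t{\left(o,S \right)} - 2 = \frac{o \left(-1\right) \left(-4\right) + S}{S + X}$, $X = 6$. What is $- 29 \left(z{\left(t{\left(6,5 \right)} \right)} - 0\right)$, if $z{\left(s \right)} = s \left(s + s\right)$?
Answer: $- \frac{150858}{121} \approx -1246.8$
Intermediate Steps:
$t{\left(o,S \right)} = 2 + \frac{S + 4 o}{6 + S}$ ($t{\left(o,S \right)} = 2 + \frac{o \left(-1\right) \left(-4\right) + S}{S + 6} = 2 + \frac{- o \left(-4\right) + S}{6 + S} = 2 + \frac{4 o + S}{6 + S} = 2 + \frac{S + 4 o}{6 + S}$)
$z{\left(s \right)} = 2 s^{2}$ ($z{\left(s \right)} = s 2 s = 2 s^{2}$)
$- 29 \left(z{\left(t{\left(6,5 \right)} \right)} - 0\right) = - 29 \left(2 \left(\frac{12 + 3 \cdot 5 + 4 \cdot 6}{6 + 5}\right)^{2} - 0\right) = - 29 \left(2 \left(\frac{12 + 15 + 24}{11}\right)^{2} + \left(4 - 4\right)\right) = - 29 \left(2 \left(\frac{1}{11} \cdot 51\right)^{2} + 0\right) = - 29 \left(2 \left(\frac{51}{11}\right)^{2} + 0\right) = - 29 \left(2 \cdot \frac{2601}{121} + 0\right) = - 29 \left(\frac{5202}{121} + 0\right) = \left(-29\right) \frac{5202}{121} = - \frac{150858}{121}$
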